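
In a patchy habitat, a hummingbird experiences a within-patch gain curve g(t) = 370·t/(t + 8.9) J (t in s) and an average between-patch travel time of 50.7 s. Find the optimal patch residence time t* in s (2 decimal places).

By the marginal value theorem, leave when the instantaneous gain rate g'(t) equals the habitat-wide average g(t)/(T + t).
g'(t) = 370·8.9/(t + 8.9)². Setting 370·8.9/(t+8.9)² = 370t/[(t+8.9)(50.7+t)] gives 8.9(50.7+t) = t(t+8.9), so t² = 8.9×50.7 = 451.2.
t* = √451.2 = 21.24 s.

21.24 s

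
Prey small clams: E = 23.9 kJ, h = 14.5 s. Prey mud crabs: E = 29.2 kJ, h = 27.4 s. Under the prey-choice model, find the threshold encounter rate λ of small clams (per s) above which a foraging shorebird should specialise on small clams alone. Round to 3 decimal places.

0.126 per s

Drop mud crabs once their profitability E₂/h₂ falls below the rate achievable on small clams alone: E₂/h₂ = λE₁/(1 + λh₁).
Solve for λ: λE₁h₂ = E₂(1 + λh₁) → λ(E₁h₂ − E₂h₁) = E₂ → λ = E₂/(E₁h₂ − E₂h₁).
λ = 29.2/(23.9×27.4 − 29.2×14.5) = 29.2/231.5 = 0.1262 per s.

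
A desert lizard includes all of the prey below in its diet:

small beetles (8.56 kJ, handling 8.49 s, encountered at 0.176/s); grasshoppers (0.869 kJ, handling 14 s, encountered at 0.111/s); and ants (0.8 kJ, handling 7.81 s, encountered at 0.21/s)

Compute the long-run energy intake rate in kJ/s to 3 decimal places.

R = Σλ_iE_i / (1 + Σλ_ih_i)
Numerator: 0.176×8.56 + 0.111×0.869 + 0.21×0.8 = 1.771
Denominator: 1 + 0.176×8.49 + 0.111×14 + 0.21×7.81 = 5.688
R = 1.771/5.688 = 0.3113 kJ/s

0.311 kJ/s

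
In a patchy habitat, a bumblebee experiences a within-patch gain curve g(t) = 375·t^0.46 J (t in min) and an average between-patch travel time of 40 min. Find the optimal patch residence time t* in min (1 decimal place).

34.1 min

By the marginal value theorem, leave when the instantaneous gain rate g'(t) equals the habitat-wide average g(t)/(T + t).
g'(t) = 0.46·375·t^-0.54. Setting 0.46·375·t^-0.54 = 375·t^0.46/(40+t) gives 0.46(40+t) = t, so 0.54·t = 0.46×40.
t* = 0.46×40/0.54 = 34.07 min.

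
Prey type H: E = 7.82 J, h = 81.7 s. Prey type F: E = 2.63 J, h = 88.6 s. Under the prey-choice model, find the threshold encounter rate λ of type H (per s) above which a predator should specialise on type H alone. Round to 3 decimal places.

Drop type F once their profitability E₂/h₂ falls below the rate achievable on type H alone: E₂/h₂ = λE₁/(1 + λh₁).
Solve for λ: λE₁h₂ = E₂(1 + λh₁) → λ(E₁h₂ − E₂h₁) = E₂ → λ = E₂/(E₁h₂ − E₂h₁).
λ = 2.63/(7.82×88.6 − 2.63×81.7) = 2.63/478 = 0.005502 per s.

0.006 per s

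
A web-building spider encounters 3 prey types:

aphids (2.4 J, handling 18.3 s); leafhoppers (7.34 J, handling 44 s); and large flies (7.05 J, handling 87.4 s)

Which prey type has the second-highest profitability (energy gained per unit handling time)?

aphids

Profitability E/h (J/s): aphids = 2.4/18.3 = 0.131, leafhoppers = 7.34/44 = 0.167, large flies = 7.05/87.4 = 0.0807.
Ranked: leafhoppers > aphids > large flies.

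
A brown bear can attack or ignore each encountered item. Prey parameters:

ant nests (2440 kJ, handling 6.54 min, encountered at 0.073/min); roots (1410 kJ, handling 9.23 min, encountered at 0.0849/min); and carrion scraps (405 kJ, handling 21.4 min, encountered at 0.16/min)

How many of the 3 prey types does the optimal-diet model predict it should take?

2

Profitabilities (E/h, kJ/min): ant nests 373, roots 153, carrion scraps 18.9. Add prey in this order while the next type's profitability exceeds the intake rate on those already taken.
Rate on top 1: 120.6. roots: 153 > 120.6 → include.
Rate on top 2: 131.7. carrion scraps: 18.9 < 131.7 → exclude; stop.
Optimal diet: ant nests, roots — 2 of 3 types.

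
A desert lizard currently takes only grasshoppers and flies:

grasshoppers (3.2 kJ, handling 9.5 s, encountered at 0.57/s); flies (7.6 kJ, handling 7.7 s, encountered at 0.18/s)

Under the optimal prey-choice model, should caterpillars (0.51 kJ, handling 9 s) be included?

No

Current rate: (0.57×3.2 + 0.18×7.6)/(1 + 0.57×9.5 + 0.18×7.7) = 0.4092 kJ/s.
Profitability of caterpillars: 0.51/9 = 0.05667 kJ/s.
0.05667 < 0.4092, so adding caterpillars would lower the average — exclude it.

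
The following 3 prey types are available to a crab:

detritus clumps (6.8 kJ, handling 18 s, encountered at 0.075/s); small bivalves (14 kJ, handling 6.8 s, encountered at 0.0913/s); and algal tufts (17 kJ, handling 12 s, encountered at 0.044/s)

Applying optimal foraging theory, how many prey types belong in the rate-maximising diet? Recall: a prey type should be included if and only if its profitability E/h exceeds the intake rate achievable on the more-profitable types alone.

Rank by E/h (kJ/s): small bivalves 2.06, algal tufts 1.42, detritus clumps 0.378. Include each in turn until the next type's E/h falls below the running intake rate.
Rate on top 1: 0.7886. algal tufts: 1.42 > 0.7886 → include.
Rate on top 2: 0.9429. detritus clumps: 0.378 < 0.9429 → exclude; stop.
Optimal diet: small bivalves, algal tufts — 2 of 3 types.

2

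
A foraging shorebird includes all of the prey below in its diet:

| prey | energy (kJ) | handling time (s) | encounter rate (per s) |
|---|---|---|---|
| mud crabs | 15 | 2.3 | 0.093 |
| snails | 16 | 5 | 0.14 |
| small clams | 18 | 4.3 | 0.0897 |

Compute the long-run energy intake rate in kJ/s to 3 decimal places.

2.283 kJ/s

R = (0.093×15 + 0.14×16 + 0.0897×18) / (1 + 0.093×2.3 + 0.14×5 + 0.0897×4.3) = 5.25/2.3 = 2.283 kJ/s.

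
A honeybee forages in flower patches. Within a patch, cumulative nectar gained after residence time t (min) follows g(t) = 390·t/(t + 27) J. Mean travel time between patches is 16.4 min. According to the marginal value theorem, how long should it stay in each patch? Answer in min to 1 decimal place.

By the marginal value theorem, leave when the instantaneous gain rate g'(t) equals the habitat-wide average g(t)/(T + t).
g'(t) = 390·27/(t + 27)². Setting 390·27/(t+27)² = 390t/[(t+27)(16.4+t)] gives 27(16.4+t) = t(t+27), so t² = 27×16.4 = 442.8.
t* = √442.8 = 21.04 min.

21.0 min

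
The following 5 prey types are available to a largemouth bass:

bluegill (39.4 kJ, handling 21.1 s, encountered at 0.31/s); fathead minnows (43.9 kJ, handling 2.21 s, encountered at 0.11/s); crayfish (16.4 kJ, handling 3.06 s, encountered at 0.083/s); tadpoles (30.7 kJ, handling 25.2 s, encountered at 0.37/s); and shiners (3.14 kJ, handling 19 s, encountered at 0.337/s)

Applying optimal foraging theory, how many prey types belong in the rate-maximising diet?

Rank by E/h (kJ/s): fathead minnows 19.9, crayfish 5.36, bluegill 1.87, tadpoles 1.22, shiners 0.165. Include each in turn until the next type's E/h falls below the running intake rate.
Rate on top 1: 3.885. crayfish: 5.36 > 3.885 → include.
Rate on top 2: 4.135. bluegill: 1.87 < 4.135 → exclude; stop.
Optimal diet: fathead minnows, crayfish — 2 of 5 types.

2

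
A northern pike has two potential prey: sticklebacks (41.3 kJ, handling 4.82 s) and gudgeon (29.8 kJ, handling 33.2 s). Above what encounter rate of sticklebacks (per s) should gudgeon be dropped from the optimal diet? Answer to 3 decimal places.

At the threshold, the rate on sticklebacks alone equals the profitability of gudgeon: λ·41.3/(1 + λ·4.82) = 29.8/33.2 = 0.8976.
Rearranging, λ(41.3 − 0.8976×4.82) = 0.8976, so λ = 0.8976/36.97 = 0.02428 per s.

0.024 per s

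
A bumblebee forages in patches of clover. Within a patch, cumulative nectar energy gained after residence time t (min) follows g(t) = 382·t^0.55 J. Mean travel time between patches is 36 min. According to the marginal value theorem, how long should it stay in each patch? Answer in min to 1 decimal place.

By the marginal value theorem, leave when the instantaneous gain rate g'(t) equals the habitat-wide average g(t)/(T + t).
g'(t) = 0.55·382·t^-0.45. Setting 0.55·382·t^-0.45 = 382·t^0.55/(36+t) gives 0.55(36+t) = t, so 0.45·t = 0.55×36.
t* = 0.55×36/0.45 = 44 min.

44.0 min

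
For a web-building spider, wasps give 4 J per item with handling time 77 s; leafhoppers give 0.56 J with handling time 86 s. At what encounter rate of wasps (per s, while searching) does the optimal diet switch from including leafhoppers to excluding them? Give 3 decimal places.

Drop leafhoppers once their profitability E₂/h₂ falls below the rate achievable on wasps alone: E₂/h₂ = λE₁/(1 + λh₁).
Solve for λ: λE₁h₂ = E₂(1 + λh₁) → λ(E₁h₂ − E₂h₁) = E₂ → λ = E₂/(E₁h₂ − E₂h₁).
λ = 0.56/(4×86 − 0.56×77) = 0.56/300.9 = 0.001861 per s.

0.002 per s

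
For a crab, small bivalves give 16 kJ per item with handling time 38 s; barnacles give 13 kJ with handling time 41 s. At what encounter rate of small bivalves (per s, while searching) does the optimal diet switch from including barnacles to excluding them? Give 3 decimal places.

Drop barnacles once their profitability E₂/h₂ falls below the rate achievable on small bivalves alone: E₂/h₂ = λE₁/(1 + λh₁).
Solve for λ: λE₁h₂ = E₂(1 + λh₁) → λ(E₁h₂ − E₂h₁) = E₂ → λ = E₂/(E₁h₂ − E₂h₁).
λ = 13/(16×41 − 13×38) = 13/162 = 0.08025 per s.

0.080 per s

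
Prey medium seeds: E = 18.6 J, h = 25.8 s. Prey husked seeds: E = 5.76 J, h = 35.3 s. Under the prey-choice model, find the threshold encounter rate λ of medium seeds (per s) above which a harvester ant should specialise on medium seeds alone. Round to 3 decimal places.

The zero-one rule: include husked seeds iff E₂/h₂ > λE₁/(1+λh₁). Equality gives the switch point.
λE₁h₂ = E₂ + λE₂h₁ ⇒ λ = E₂/(E₁h₂ − E₂h₁) = 5.76/(656.6 − 148.6) = 0.01134 per s.

0.011 per s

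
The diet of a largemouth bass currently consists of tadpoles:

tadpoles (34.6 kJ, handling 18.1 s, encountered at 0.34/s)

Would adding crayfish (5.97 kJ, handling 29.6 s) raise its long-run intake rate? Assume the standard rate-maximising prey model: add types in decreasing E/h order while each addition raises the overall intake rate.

No

Current rate: (0.34×34.6)/(1 + 0.34×18.1) = 1.644 kJ/s.
Profitability of crayfish: 5.97/29.6 = 0.2017 kJ/s.
0.2017 < 1.644, so adding crayfish would lower the average — exclude it.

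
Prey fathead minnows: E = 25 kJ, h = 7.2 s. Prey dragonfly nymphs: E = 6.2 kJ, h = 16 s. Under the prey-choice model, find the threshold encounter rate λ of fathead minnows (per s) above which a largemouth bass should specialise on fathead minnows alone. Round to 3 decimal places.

Drop dragonfly nymphs once their profitability E₂/h₂ falls below the rate achievable on fathead minnows alone: E₂/h₂ = λE₁/(1 + λh₁).
Solve for λ: λE₁h₂ = E₂(1 + λh₁) → λ(E₁h₂ − E₂h₁) = E₂ → λ = E₂/(E₁h₂ − E₂h₁).
λ = 6.2/(25×16 − 6.2×7.2) = 6.2/355.4 = 0.01745 per s.

0.017 per s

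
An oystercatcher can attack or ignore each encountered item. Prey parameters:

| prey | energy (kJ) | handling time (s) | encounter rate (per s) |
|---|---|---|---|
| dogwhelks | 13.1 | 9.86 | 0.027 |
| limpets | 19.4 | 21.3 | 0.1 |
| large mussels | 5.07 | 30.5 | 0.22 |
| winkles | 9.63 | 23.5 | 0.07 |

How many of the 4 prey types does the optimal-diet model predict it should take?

2

Profitabilities (E/h, kJ/s): dogwhelks 1.33, limpets 0.911, winkles 0.41, large mussels 0.166. Add prey in this order while the next type's profitability exceeds the intake rate on those already taken.
Rate on top 1: 0.2793. limpets: 0.911 > 0.2793 → include.
Rate on top 2: 0.6754. winkles: 0.41 < 0.6754 → exclude; stop.
Optimal diet: dogwhelks, limpets — 2 of 4 types.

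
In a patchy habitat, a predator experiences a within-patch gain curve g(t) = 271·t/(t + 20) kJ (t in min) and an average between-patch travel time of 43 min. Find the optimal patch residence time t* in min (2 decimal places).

Maximise g(t)/(T+t): set derivative to zero → g'(t)(T+t) = g(t).
g'(t) = 271·20/(t + 20)². Setting 271·20/(t+20)² = 271t/[(t+20)(43+t)] gives 20(43+t) = t(t+20), so t² = 20×43 = 860.
t* = √860 = 29.33 min.

29.33 min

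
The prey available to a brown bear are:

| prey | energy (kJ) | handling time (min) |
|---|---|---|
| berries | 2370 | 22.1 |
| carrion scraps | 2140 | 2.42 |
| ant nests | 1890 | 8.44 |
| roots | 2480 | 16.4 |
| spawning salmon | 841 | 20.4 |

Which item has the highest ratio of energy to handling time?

carrion scraps

In descending order of E/h:
carrion scraps: 2140/2.42 = 884 kJ/min
ant nests: 1890/8.44 = 224 kJ/min
roots: 2480/16.4 = 151 kJ/min
berries: 2370/22.1 = 107 kJ/min
spawning salmon: 841/20.4 = 41.2 kJ/min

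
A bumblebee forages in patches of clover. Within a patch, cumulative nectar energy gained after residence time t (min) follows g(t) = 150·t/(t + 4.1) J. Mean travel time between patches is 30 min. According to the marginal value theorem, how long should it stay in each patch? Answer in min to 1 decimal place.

11.1 min

By the marginal value theorem, leave when the instantaneous gain rate g'(t) equals the habitat-wide average g(t)/(T + t).
g'(t) = 150·4.1/(t + 4.1)². Setting 150·4.1/(t+4.1)² = 150t/[(t+4.1)(30+t)] gives 4.1(30+t) = t(t+4.1), so t² = 4.1×30 = 123.
t* = √123 = 11.09 min.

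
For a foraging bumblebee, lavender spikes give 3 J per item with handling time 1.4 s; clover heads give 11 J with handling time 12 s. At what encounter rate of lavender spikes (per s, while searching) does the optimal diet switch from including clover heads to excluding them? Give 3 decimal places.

0.534 per s

The zero-one rule: include clover heads iff E₂/h₂ > λE₁/(1+λh₁). Equality gives the switch point.
λE₁h₂ = E₂ + λE₂h₁ ⇒ λ = E₂/(E₁h₂ − E₂h₁) = 11/(36 − 15.4) = 0.534 per s.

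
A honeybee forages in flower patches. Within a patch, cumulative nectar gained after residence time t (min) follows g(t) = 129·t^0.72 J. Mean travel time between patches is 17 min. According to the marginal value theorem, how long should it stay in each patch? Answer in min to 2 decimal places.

Optimal t* satisfies g'(t*) = g(t*)/(T + t*).
g'(t) = 0.72·129·t^-0.28. Setting 0.72·129·t^-0.28 = 129·t^0.72/(17+t) gives 0.72(17+t) = t, so 0.28·t = 0.72×17.
t* = 0.72×17/0.28 = 43.71 min.

43.71 min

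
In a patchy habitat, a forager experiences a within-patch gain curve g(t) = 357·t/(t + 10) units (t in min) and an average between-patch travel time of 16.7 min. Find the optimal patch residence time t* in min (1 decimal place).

Optimal t* satisfies g'(t*) = g(t*)/(T + t*).
g'(t) = 357·10/(t + 10)². Setting 357·10/(t+10)² = 357t/[(t+10)(16.7+t)] gives 10(16.7+t) = t(t+10), so t² = 10×16.7 = 167.
t* = √167 = 12.92 min.

12.9 min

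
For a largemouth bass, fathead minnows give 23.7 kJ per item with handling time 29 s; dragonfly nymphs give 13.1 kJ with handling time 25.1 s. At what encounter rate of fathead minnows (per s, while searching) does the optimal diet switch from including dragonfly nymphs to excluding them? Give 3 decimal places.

0.061 per s

The zero-one rule: include dragonfly nymphs iff E₂/h₂ > λE₁/(1+λh₁). Equality gives the switch point.
λE₁h₂ = E₂ + λE₂h₁ ⇒ λ = E₂/(E₁h₂ − E₂h₁) = 13.1/(594.9 − 379.9) = 0.06094 per s.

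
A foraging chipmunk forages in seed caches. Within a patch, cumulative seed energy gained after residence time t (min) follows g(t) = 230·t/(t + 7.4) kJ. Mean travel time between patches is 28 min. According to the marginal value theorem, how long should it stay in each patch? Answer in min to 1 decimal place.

14.4 min

Optimal t* satisfies g'(t*) = g(t*)/(T + t*).
g'(t) = 230·7.4/(t + 7.4)². Setting 230·7.4/(t+7.4)² = 230t/[(t+7.4)(28+t)] gives 7.4(28+t) = t(t+7.4), so t² = 7.4×28 = 207.2.
t* = √207.2 = 14.39 min.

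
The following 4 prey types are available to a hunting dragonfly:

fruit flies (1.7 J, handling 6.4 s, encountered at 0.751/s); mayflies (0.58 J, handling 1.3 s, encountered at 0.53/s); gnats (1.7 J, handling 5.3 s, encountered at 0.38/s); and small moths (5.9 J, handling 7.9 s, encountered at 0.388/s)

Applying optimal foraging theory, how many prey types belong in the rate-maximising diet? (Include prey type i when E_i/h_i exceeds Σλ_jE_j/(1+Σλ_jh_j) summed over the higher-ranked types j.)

Profitabilities (E/h, J/s): small moths 0.747, mayflies 0.446, gnats 0.321, fruit flies 0.266. Add prey in this order while the next type's profitability exceeds the intake rate on those already taken.
Rate on top 1: 0.5631. mayflies: 0.446 < 0.5631 → exclude; stop.
Optimal diet: small moths — 1 of 4 types.

1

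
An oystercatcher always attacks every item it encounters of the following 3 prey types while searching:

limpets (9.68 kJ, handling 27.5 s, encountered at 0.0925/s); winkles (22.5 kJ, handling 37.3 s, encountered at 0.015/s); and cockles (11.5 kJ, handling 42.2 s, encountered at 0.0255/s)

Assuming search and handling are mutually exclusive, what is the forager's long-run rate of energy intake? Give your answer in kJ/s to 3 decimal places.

0.295 kJ/s

R = (0.0925×9.68 + 0.015×22.5 + 0.0255×11.5) / (1 + 0.0925×27.5 + 0.015×37.3 + 0.0255×42.2) = 1.526/5.179 = 0.2947 kJ/s.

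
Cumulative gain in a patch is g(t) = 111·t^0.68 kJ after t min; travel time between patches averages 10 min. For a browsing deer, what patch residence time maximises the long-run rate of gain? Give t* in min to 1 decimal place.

21.3 min

Maximise g(t)/(T+t): set derivative to zero → g'(t)(T+t) = g(t).
g'(t) = 0.68·111·t^-0.32. Setting 0.68·111·t^-0.32 = 111·t^0.68/(10+t) gives 0.68(10+t) = t, so 0.32·t = 0.68×10.
t* = 0.68×10/0.32 = 21.25 min.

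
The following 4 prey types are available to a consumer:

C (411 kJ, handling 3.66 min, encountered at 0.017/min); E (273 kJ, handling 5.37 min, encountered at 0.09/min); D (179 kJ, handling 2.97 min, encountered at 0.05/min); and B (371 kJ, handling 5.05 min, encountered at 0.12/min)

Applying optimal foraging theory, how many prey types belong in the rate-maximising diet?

4

E/h in descending order: C 112, B 73.5, D 60.3, E 50.8 kJ/min. The optimal diet is the largest prefix of this list for which every included type satisfies E_i/h_i > R on the types above it.
Rate on top 1: 6.578. B: 73.5 > 6.578 → include.
Rate on top 2: 30.88. D: 60.3 > 30.88 → include.
Rate on top 3: 33.28. E: 50.8 > 33.28 → include.
Optimal diet: C, B, D, E — 4 of 4 types.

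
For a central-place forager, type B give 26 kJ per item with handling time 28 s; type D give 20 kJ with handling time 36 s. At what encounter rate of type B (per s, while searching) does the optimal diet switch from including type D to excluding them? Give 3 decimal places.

0.053 per s

At the threshold, the rate on type B alone equals the profitability of type D: λ·26/(1 + λ·28) = 20/36 = 0.5556.
Rearranging, λ(26 − 0.5556×28) = 0.5556, so λ = 0.5556/10.44 = 0.05319 per s.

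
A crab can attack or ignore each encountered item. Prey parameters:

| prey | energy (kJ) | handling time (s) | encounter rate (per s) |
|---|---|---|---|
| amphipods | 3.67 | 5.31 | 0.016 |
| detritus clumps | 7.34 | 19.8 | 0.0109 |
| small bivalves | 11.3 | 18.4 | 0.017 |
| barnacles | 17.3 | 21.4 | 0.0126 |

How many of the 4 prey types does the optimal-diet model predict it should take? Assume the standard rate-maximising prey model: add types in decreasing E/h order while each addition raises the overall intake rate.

4

Rank by E/h (kJ/s): barnacles 0.808, amphipods 0.691, small bivalves 0.614, detritus clumps 0.371. Include each in turn until the next type's E/h falls below the running intake rate.
Rate on top 1: 0.1717. amphipods: 0.691 > 0.1717 → include.
Rate on top 2: 0.2043. small bivalves: 0.614 > 0.2043 → include.
Rate on top 3: 0.2812. detritus clumps: 0.371 > 0.2812 → include.
Optimal diet: barnacles, amphipods, small bivalves, detritus clumps — 4 of 4 types.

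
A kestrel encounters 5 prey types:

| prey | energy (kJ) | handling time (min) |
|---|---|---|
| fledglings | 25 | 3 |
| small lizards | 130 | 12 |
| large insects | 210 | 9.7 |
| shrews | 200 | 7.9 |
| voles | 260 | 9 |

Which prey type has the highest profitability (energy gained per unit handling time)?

voles

In descending order of E/h:
voles: 260/9 = 28.9 kJ/min
shrews: 200/7.9 = 25.3 kJ/min
large insects: 210/9.7 = 21.6 kJ/min
small lizards: 130/12 = 10.8 kJ/min
fledglings: 25/3 = 8.33 kJ/min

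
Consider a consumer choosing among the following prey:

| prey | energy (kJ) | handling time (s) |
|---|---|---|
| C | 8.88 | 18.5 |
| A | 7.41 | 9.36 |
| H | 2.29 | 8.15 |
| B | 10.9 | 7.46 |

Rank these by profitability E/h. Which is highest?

B

In descending order of E/h:
B: 10.9/7.46 = 1.46 kJ/s
A: 7.41/9.36 = 0.792 kJ/s
C: 8.88/18.5 = 0.48 kJ/s
H: 2.29/8.15 = 0.281 kJ/s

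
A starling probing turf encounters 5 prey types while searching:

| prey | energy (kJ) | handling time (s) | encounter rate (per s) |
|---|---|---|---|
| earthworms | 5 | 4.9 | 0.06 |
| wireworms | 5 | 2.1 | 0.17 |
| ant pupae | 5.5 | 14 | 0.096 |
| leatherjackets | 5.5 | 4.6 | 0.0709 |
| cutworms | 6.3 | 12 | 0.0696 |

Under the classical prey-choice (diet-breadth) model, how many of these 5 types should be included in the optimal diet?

3

Rank by E/h (kJ/s): wireworms 2.38, leatherjackets 1.2, earthworms 1.02, cutworms 0.525, ant pupae 0.393. Include each in turn until the next type's E/h falls below the running intake rate.
Rate on top 1: 0.6264. leatherjackets: 1.2 > 0.6264 → include.
Rate on top 2: 0.7367. earthworms: 1.02 > 0.7367 → include.
Rate on top 3: 0.7789. cutworms: 0.525 < 0.7789 → exclude; stop.
Optimal diet: wireworms, leatherjackets, earthworms — 3 of 5 types.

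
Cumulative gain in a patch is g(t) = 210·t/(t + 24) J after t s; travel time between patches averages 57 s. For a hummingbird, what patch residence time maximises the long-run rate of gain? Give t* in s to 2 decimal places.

By the marginal value theorem, leave when the instantaneous gain rate g'(t) equals the habitat-wide average g(t)/(T + t).
g'(t) = 210·24/(t + 24)². Setting 210·24/(t+24)² = 210t/[(t+24)(57+t)] gives 24(57+t) = t(t+24), so t² = 24×57 = 1368.
t* = √1368 = 36.99 s.

36.99 s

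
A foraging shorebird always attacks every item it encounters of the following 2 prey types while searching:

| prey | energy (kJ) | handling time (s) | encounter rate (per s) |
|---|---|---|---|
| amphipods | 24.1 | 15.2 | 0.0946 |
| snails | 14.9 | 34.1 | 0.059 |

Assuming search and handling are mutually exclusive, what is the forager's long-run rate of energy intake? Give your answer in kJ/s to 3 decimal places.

R = Σλ_iE_i / (1 + Σλ_ih_i)
Numerator: 0.0946×24.1 + 0.059×14.9 = 3.159
Denominator: 1 + 0.0946×15.2 + 0.059×34.1 = 4.45
R = 3.159/4.45 = 0.7099 kJ/s

0.710 kJ/s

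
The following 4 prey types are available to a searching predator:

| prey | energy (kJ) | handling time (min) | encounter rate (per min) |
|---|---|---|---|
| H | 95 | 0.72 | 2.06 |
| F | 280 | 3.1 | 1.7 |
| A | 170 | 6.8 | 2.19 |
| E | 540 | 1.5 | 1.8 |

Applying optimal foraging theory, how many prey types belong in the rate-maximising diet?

1

E/h in descending order: E 360, H 132, F 90.3, A 25 kJ/min. The optimal diet is the largest prefix of this list for which every included type satisfies E_i/h_i > R on the types above it.
Rate on top 1: 262.7. H: 132 < 262.7 → exclude; stop.
Optimal diet: E — 1 of 4 types.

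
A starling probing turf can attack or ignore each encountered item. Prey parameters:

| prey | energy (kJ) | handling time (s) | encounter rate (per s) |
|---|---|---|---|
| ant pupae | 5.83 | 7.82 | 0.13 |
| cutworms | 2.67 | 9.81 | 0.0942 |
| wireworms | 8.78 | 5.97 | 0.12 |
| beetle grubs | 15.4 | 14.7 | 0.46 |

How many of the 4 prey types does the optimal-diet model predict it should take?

Rank by E/h (kJ/s): wireworms 1.47, beetle grubs 1.05, ant pupae 0.746, cutworms 0.272. Include each in turn until the next type's E/h falls below the running intake rate.
Rate on top 1: 0.6138. beetle grubs: 1.05 > 0.6138 → include.
Rate on top 2: 0.9598. ant pupae: 0.746 < 0.9598 → exclude; stop.
Optimal diet: wireworms, beetle grubs — 2 of 4 types.

2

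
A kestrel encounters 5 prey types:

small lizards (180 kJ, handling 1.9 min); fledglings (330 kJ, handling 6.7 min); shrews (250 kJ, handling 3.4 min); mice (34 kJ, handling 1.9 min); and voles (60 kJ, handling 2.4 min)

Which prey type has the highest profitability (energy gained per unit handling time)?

small lizards

In descending order of E/h:
small lizards: 180/1.9 = 94.7 kJ/min
shrews: 250/3.4 = 73.5 kJ/min
fledglings: 330/6.7 = 49.3 kJ/min
voles: 60/2.4 = 25 kJ/min
mice: 34/1.9 = 17.9 kJ/min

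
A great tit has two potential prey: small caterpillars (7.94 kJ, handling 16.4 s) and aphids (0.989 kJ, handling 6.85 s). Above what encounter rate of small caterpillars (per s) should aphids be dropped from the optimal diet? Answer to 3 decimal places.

The zero-one rule: include aphids iff E₂/h₂ > λE₁/(1+λh₁). Equality gives the switch point.
λE₁h₂ = E₂ + λE₂h₁ ⇒ λ = E₂/(E₁h₂ − E₂h₁) = 0.989/(54.39 − 16.22) = 0.02591 per s.

0.026 per s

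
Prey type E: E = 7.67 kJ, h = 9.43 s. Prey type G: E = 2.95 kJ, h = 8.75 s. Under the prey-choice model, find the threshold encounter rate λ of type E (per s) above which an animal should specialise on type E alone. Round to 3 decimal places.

Drop type G once their profitability E₂/h₂ falls below the rate achievable on type E alone: E₂/h₂ = λE₁/(1 + λh₁).
Solve for λ: λE₁h₂ = E₂(1 + λh₁) → λ(E₁h₂ − E₂h₁) = E₂ → λ = E₂/(E₁h₂ − E₂h₁).
λ = 2.95/(7.67×8.75 − 2.95×9.43) = 2.95/39.29 = 0.07508 per s.

0.075 per s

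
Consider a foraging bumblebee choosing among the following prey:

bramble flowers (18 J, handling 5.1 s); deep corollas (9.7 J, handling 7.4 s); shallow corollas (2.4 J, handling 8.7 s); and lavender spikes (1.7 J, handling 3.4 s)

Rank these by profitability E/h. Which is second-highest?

In descending order of E/h:
bramble flowers: 18/5.1 = 3.53 J/s
deep corollas: 9.7/7.4 = 1.31 J/s
lavender spikes: 1.7/3.4 = 0.5 J/s
shallow corollas: 2.4/8.7 = 0.276 J/s

deep corollas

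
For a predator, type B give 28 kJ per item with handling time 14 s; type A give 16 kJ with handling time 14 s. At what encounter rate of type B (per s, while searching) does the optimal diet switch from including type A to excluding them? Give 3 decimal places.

0.095 per s

The zero-one rule: include type A iff E₂/h₂ > λE₁/(1+λh₁). Equality gives the switch point.
λE₁h₂ = E₂ + λE₂h₁ ⇒ λ = E₂/(E₁h₂ − E₂h₁) = 16/(392 − 224) = 0.09524 per s.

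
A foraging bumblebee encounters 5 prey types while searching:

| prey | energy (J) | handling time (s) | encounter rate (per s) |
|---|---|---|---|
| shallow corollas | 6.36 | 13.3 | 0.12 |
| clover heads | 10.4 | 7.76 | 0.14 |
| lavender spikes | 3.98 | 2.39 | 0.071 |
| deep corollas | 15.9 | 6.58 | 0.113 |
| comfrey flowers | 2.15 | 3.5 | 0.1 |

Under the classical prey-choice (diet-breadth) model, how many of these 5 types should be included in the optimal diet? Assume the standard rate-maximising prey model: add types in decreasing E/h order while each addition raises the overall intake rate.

3

Rank by E/h (J/s): deep corollas 2.42, lavender spikes 1.67, clover heads 1.34, comfrey flowers 0.614, shallow corollas 0.478. Include each in turn until the next type's E/h falls below the running intake rate.
Rate on top 1: 1.03. lavender spikes: 1.67 > 1.03 → include.
Rate on top 2: 1.087. clover heads: 1.34 > 1.087 → include.
Rate on top 3: 1.179. comfrey flowers: 0.614 < 1.179 → exclude; stop.
Optimal diet: deep corollas, lavender spikes, clover heads — 3 of 5 types.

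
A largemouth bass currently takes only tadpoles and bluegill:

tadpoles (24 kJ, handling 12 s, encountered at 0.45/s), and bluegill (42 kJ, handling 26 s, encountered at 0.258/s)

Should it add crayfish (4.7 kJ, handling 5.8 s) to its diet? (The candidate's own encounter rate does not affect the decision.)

No

Current rate: (0.45×24 + 0.258×42)/(1 + 0.45×12 + 0.258×26) = 1.651 kJ/s.
Profitability of crayfish: 4.7/5.8 = 0.8103 kJ/s.
0.8103 < 1.651, so adding crayfish would lower the average — exclude it.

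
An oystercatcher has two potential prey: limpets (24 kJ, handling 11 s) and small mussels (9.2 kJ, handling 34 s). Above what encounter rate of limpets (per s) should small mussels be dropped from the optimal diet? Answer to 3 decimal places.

0.013 per s

The zero-one rule: include small mussels iff E₂/h₂ > λE₁/(1+λh₁). Equality gives the switch point.
λE₁h₂ = E₂ + λE₂h₁ ⇒ λ = E₂/(E₁h₂ − E₂h₁) = 9.2/(816 − 101.2) = 0.01287 per s.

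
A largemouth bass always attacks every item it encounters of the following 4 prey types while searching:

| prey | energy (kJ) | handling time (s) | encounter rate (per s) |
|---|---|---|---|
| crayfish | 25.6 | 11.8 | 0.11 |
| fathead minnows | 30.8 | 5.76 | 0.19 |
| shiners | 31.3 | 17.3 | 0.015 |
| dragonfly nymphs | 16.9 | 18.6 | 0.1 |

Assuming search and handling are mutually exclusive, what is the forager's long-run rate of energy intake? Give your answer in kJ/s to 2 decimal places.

1.96 kJ/s

R = (0.11×25.6 + 0.19×30.8 + 0.015×31.3 + 0.1×16.9) / (1 + 0.11×11.8 + 0.19×5.76 + 0.015×17.3 + 0.1×18.6) = 10.83/5.512 = 1.964 kJ/s.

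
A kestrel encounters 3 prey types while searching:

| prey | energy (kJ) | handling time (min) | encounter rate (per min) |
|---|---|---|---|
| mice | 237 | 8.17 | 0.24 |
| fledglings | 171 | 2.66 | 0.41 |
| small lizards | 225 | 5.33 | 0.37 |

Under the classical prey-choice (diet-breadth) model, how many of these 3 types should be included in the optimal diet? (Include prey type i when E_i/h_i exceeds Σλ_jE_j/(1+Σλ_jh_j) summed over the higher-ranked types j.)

2

Profitabilities (E/h, kJ/min): fledglings 64.3, small lizards 42.2, mice 29. Add prey in this order while the next type's profitability exceeds the intake rate on those already taken.
Rate on top 1: 33.54. small lizards: 42.2 > 33.54 → include.
Rate on top 2: 37.75. mice: 29 < 37.75 → exclude; stop.
Optimal diet: fledglings, small lizards — 2 of 3 types.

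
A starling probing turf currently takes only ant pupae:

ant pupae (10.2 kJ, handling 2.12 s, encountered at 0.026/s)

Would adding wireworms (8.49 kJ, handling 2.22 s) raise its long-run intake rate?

Intake rate on the current diet: R = (0.026×10.2) / (1 + 0.026×2.12) = 0.2652/1.055 = 0.2513 kJ/s.
wireworms: E/h = 8.49/2.22 = 3.824 kJ/s.
3.824 > 0.2513, so adding wireworms raises the average — include it.

Yes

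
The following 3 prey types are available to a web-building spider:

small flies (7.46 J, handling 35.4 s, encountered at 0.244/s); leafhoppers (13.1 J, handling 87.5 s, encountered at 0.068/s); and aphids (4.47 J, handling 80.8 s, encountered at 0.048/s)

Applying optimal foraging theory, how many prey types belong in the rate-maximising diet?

E/h in descending order: small flies 0.211, leafhoppers 0.15, aphids 0.0553 J/s. The optimal diet is the largest prefix of this list for which every included type satisfies E_i/h_i > R on the types above it.
Rate on top 1: 0.1889. leafhoppers: 0.15 < 0.1889 → exclude; stop.
Optimal diet: small flies — 1 of 3 types.

1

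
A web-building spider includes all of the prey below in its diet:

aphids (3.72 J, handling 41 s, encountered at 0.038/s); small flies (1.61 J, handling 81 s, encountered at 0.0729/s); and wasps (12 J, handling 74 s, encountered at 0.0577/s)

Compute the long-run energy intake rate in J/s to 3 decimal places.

R = (0.038×3.72 + 0.0729×1.61 + 0.0577×12) / (1 + 0.038×41 + 0.0729×81 + 0.0577×74) = 0.9511/12.73 = 0.0747 J/s.

0.075 J/s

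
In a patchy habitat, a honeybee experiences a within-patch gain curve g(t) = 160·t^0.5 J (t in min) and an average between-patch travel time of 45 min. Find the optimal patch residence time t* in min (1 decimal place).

45.0 min

Optimal t* satisfies g'(t*) = g(t*)/(T + t*).
g'(t) = 0.5·160·t^-0.5. Setting 0.5·160·t^-0.5 = 160·t^0.5/(45+t) gives 0.5(45+t) = t, so 0.50·t = 0.5×45.
t* = 0.5×45/0.50 = 45 min.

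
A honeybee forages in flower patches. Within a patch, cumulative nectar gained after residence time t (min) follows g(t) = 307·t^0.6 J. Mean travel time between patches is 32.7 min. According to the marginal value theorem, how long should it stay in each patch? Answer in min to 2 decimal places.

By the marginal value theorem, leave when the instantaneous gain rate g'(t) equals the habitat-wide average g(t)/(T + t).
g'(t) = 0.6·307·t^-0.4. Setting 0.6·307·t^-0.4 = 307·t^0.6/(32.7+t) gives 0.6(32.7+t) = t, so 0.40·t = 0.6×32.7.
t* = 0.6×32.7/0.40 = 49.05 min.

49.05 min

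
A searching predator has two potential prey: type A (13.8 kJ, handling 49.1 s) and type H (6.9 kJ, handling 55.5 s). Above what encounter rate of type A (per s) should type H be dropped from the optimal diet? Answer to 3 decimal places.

0.016 per s

The zero-one rule: include type H iff E₂/h₂ > λE₁/(1+λh₁). Equality gives the switch point.
λE₁h₂ = E₂ + λE₂h₁ ⇒ λ = E₂/(E₁h₂ − E₂h₁) = 6.9/(765.9 − 338.8) = 0.01616 per s.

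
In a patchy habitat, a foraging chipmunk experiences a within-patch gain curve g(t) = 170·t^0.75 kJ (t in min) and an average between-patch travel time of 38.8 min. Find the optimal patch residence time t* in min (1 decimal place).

Optimal t* satisfies g'(t*) = g(t*)/(T + t*).
g'(t) = 0.75·170·t^-0.25. Setting 0.75·170·t^-0.25 = 170·t^0.75/(38.8+t) gives 0.75(38.8+t) = t, so 0.25·t = 0.75×38.8.
t* = 0.75×38.8/0.25 = 116.4 min.

116.4 min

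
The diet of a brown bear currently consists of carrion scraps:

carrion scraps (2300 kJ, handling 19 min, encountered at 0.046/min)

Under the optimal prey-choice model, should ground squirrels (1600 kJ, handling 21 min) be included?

Yes

Intake rate on the current diet: R = (0.046×2300) / (1 + 0.046×19) = 105.8/1.874 = 56.46 kJ/min.
ground squirrels: E/h = 1600/21 = 76.19 kJ/min.
Since 76.19 > R, including ground squirrels increases the long-run rate.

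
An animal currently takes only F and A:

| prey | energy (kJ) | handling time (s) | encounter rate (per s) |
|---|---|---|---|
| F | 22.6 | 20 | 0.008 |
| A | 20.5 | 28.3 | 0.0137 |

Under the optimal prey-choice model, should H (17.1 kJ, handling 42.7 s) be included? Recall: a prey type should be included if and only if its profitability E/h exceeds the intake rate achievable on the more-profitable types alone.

Yes

Current rate: (0.008×22.6 + 0.0137×20.5)/(1 + 0.008×20 + 0.0137×28.3) = 0.2983 kJ/s.
H: E/h = 17.1/42.7 = 0.4005 kJ/s.
Since 0.4005 > R, including H increases the long-run rate.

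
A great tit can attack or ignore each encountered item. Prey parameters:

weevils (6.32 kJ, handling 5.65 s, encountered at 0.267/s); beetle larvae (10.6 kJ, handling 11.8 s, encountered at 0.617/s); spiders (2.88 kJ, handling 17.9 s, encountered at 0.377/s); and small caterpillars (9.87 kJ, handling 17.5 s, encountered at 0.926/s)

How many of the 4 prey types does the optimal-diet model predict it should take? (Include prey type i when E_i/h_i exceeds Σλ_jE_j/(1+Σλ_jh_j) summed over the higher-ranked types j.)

2

E/h in descending order: weevils 1.12, beetle larvae 0.898, small caterpillars 0.564, spiders 0.161 kJ/s. The optimal diet is the largest prefix of this list for which every included type satisfies E_i/h_i > R on the types above it.
Rate on top 1: 0.6727. beetle larvae: 0.898 > 0.6727 → include.
Rate on top 2: 0.8405. small caterpillars: 0.564 < 0.8405 → exclude; stop.
Optimal diet: weevils, beetle larvae — 2 of 4 types.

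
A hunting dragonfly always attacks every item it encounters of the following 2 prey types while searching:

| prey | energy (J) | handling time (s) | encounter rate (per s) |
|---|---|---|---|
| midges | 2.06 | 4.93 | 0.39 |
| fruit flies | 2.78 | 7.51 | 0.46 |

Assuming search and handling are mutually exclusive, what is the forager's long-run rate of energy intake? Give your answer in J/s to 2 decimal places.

0.33 J/s

R = Σλ_iE_i / (1 + Σλ_ih_i)
Numerator: 0.39×2.06 + 0.46×2.78 = 2.082
Denominator: 1 + 0.39×4.93 + 0.46×7.51 = 6.377
R = 2.082/6.377 = 0.3265 J/s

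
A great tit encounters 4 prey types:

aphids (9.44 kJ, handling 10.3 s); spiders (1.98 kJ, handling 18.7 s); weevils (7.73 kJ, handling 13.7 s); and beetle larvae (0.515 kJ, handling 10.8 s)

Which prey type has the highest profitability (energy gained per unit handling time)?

aphids

Profitability E/h (kJ/s): aphids = 9.44/10.3 = 0.917, spiders = 1.98/18.7 = 0.106, weevils = 7.73/13.7 = 0.564, beetle larvae = 0.515/10.8 = 0.0477.
Ranked: aphids > weevils > spiders > beetle larvae.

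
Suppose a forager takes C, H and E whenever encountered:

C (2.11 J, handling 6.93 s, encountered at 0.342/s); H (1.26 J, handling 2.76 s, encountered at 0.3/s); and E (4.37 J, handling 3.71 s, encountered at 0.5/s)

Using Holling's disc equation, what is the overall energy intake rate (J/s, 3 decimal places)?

Energy encountered per unit search time: 0.342×2.11 + 0.3×1.26 + 0.5×4.37 = 3.285 J/s.
Handling time per unit search time: 0.342×6.93 + 0.3×2.76 + 0.5×3.71 = 5.053.
Rate = 3.285/(1 + 5.053) = 0.5426 J/s.

0.543 J/s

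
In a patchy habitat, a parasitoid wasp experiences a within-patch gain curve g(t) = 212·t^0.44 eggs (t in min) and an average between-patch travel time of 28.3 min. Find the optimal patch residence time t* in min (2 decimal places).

22.24 min

By the marginal value theorem, leave when the instantaneous gain rate g'(t) equals the habitat-wide average g(t)/(T + t).
g'(t) = 0.44·212·t^-0.56. Setting 0.44·212·t^-0.56 = 212·t^0.44/(28.3+t) gives 0.44(28.3+t) = t, so 0.56·t = 0.44×28.3.
t* = 0.44×28.3/0.56 = 22.24 min.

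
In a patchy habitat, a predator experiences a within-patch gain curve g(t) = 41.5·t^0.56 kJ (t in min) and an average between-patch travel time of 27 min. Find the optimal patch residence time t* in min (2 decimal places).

Maximise g(t)/(T+t): set derivative to zero → g'(t)(T+t) = g(t).
g'(t) = 0.56·41.5·t^-0.44. Setting 0.56·41.5·t^-0.44 = 41.5·t^0.56/(27+t) gives 0.56(27+t) = t, so 0.44·t = 0.56×27.
t* = 0.56×27/0.44 = 34.36 min.

34.36 min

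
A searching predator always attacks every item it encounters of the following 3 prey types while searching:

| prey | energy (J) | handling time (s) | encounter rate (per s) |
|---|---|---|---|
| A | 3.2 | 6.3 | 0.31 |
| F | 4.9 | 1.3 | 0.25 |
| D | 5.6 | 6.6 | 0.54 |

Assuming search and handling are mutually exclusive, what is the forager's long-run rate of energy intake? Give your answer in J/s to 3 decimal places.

Energy encountered per unit search time: 0.31×3.2 + 0.25×4.9 + 0.54×5.6 = 5.241 J/s.
Handling time per unit search time: 0.31×6.3 + 0.25×1.3 + 0.54×6.6 = 5.842.
Rate = 5.241/(1 + 5.842) = 0.766 J/s.

0.766 J/s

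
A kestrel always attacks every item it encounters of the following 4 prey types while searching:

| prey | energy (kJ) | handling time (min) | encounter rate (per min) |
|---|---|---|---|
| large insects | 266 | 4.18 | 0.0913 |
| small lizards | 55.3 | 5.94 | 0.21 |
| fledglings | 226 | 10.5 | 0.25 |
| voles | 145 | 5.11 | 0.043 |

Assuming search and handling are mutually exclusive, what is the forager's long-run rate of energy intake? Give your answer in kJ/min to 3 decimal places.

Energy encountered per unit search time: 0.0913×266 + 0.21×55.3 + 0.25×226 + 0.043×145 = 98.63 kJ/min.
Handling time per unit search time: 0.0913×4.18 + 0.21×5.94 + 0.25×10.5 + 0.043×5.11 = 4.474.
Rate = 98.63/(1 + 4.474) = 18.02 kJ/min.

18.019 kJ/min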